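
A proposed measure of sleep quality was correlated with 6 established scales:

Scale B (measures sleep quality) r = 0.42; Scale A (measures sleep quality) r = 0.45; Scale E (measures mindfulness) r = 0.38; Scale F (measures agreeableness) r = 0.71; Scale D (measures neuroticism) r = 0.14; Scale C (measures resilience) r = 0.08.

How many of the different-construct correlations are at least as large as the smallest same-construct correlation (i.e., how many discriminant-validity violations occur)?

1

Convergent (same construct = sleep quality): Scale B, Scale A.
Smallest convergent = 0.42. Discriminant values: 0.38, 0.71, 0.14, 0.08; count ≥ 0.42 → 1.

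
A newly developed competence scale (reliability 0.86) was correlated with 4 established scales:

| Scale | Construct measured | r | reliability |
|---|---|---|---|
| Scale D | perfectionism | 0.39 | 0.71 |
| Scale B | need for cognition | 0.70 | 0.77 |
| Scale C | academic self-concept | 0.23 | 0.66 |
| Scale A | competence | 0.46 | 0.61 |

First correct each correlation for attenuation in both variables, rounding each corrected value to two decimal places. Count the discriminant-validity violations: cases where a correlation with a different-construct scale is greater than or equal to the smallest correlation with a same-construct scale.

Disattenuated r (r / √(r_scale · r_new)):
  Scale D (disc): 0.39 / √(0.71·0.86) = 0.50
  Scale B (disc): 0.70 / √(0.77·0.86) = 0.86
  Scale C (disc): 0.23 / √(0.66·0.86) = 0.31
  Scale A (conv): 0.46 / √(0.61·0.86) = 0.64
Smallest convergent = 0.64. Discriminant values: 0.50, 0.86, 0.31; count ≥ 0.64 → 1.

1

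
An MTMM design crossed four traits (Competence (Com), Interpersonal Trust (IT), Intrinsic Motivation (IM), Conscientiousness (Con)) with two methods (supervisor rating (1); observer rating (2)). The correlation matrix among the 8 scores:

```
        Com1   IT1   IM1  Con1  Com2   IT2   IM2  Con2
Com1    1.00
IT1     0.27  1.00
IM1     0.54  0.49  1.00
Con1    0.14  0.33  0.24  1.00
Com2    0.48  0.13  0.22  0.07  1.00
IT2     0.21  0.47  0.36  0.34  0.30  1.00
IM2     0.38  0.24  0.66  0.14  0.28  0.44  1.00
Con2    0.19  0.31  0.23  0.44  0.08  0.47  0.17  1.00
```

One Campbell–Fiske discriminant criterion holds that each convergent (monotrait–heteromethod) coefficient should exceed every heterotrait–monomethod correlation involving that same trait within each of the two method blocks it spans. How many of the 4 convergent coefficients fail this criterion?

Checking each validity diagonal entry against its comparison values:
Com (methods 1·2): 0.48 vs {0.27, 0.30, 0.54, 0.28, 0.14, 0.08} → fail.
IT (methods 1·2): 0.47 vs {0.27, 0.30, 0.49, 0.44, 0.33, 0.47} → fail.
IM (methods 1·2): 0.66 vs {0.54, 0.28, 0.49, 0.44, 0.24, 0.17} → pass.
Con (methods 1·2): 0.44 vs {0.14, 0.08, 0.33, 0.47, 0.24, 0.17} → fail.
3 of 4 fail.

3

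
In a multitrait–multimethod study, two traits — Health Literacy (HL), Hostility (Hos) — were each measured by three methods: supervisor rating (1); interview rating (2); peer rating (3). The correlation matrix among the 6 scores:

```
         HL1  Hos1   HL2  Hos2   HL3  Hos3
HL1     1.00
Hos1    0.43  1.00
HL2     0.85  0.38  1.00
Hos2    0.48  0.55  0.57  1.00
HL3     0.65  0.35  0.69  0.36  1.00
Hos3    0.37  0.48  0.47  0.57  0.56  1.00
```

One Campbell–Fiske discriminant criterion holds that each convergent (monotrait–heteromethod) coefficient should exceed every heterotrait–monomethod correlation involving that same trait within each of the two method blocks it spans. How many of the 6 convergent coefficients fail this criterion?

3

Each convergent coefficient versus the relevant comparison correlations:
HL (methods 1·2): 0.85 vs {0.43, 0.57} → pass.
HL (methods 1·3): 0.65 vs {0.43, 0.56} → pass.
HL (methods 2·3): 0.69 vs {0.57, 0.56} → pass.
Hos (methods 1·2): 0.55 vs {0.43, 0.57} → fail.
Hos (methods 1·3): 0.48 vs {0.43, 0.56} → fail.
Hos (methods 2·3): 0.57 vs {0.57, 0.56} → fail.
3 of 6 fail.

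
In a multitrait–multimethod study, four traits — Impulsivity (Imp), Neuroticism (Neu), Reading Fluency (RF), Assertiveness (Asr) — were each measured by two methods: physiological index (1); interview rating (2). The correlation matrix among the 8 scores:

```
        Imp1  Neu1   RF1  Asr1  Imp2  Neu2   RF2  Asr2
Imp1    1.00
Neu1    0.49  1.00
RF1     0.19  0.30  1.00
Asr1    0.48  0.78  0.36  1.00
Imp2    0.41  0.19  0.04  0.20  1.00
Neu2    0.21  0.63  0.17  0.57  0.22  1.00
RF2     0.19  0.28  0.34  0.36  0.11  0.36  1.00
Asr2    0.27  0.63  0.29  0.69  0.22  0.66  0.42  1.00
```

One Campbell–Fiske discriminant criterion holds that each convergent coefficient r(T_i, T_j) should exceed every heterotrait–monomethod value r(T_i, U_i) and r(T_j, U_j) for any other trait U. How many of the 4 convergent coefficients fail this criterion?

Convergent coefficients and their comparison sets:
Imp (methods 1·2): 0.41 vs {0.49, 0.22, 0.19, 0.11, 0.48, 0.22} → fail.
Neu (methods 1·2): 0.63 vs {0.49, 0.22, 0.30, 0.36, 0.78, 0.66} → fail.
RF (methods 1·2): 0.34 vs {0.19, 0.11, 0.30, 0.36, 0.36, 0.42} → fail.
Asr (methods 1·2): 0.69 vs {0.48, 0.22, 0.78, 0.66, 0.36, 0.42} → fail.
4 of 4 fail.

4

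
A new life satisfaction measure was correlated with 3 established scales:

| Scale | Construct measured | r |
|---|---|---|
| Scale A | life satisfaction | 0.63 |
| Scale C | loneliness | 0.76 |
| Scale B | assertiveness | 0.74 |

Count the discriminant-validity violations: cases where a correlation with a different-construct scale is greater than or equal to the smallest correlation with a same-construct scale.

Convergent (same construct = life satisfaction): Scale A.
Smallest convergent = 0.63. Discriminant values: 0.76, 0.74; count ≥ 0.63 → 2.

2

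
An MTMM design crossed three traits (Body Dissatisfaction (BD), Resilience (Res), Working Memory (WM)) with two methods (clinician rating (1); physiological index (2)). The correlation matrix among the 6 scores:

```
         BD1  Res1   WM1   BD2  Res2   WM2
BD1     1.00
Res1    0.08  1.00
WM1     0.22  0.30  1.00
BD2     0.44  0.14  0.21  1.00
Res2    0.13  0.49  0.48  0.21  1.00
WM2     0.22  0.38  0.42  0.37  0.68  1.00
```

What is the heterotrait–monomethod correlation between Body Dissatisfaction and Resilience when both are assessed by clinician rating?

Different traits, same method: r(BD1, Res1) = 0.08.

0.08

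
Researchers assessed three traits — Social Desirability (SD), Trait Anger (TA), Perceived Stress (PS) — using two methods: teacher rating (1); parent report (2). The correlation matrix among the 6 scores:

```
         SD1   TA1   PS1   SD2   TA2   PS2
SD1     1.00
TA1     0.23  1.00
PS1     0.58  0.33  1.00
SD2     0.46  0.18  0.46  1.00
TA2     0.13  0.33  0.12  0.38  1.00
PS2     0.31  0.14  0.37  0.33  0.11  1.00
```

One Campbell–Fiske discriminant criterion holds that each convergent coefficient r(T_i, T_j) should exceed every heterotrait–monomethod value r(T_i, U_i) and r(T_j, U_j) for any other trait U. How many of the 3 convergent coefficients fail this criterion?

3

Each convergent coefficient versus the relevant comparison correlations:
SD (methods 1·2): 0.46 vs {0.23, 0.38, 0.58, 0.33} → fail.
TA (methods 1·2): 0.33 vs {0.23, 0.38, 0.33, 0.11} → fail.
PS (methods 1·2): 0.37 vs {0.58, 0.33, 0.33, 0.11} → fail.
3 of 3 fail.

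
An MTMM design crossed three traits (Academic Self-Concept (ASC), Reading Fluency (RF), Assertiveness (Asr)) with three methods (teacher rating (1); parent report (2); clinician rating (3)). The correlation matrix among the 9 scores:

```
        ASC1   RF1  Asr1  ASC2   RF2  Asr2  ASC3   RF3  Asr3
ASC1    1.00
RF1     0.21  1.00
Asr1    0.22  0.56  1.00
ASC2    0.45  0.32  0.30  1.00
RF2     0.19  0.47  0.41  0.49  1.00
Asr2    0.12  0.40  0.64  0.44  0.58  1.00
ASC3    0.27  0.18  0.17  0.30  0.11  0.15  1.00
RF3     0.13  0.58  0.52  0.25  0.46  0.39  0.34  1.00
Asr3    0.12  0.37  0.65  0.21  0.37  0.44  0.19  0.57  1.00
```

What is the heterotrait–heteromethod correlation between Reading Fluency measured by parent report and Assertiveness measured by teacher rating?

Different traits and methods: r(RF2, Asr1) = 0.41.

0.41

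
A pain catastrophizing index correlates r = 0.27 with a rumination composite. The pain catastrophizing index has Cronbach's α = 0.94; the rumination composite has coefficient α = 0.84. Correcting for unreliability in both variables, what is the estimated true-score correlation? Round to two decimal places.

0.30

r_true = r_obs / √(r_xx · r_yy) = 0.27 / √(0.94 × 0.84) = 0.27 / √0.7896 = 0.27 / 0.8886 ≈ 0.30.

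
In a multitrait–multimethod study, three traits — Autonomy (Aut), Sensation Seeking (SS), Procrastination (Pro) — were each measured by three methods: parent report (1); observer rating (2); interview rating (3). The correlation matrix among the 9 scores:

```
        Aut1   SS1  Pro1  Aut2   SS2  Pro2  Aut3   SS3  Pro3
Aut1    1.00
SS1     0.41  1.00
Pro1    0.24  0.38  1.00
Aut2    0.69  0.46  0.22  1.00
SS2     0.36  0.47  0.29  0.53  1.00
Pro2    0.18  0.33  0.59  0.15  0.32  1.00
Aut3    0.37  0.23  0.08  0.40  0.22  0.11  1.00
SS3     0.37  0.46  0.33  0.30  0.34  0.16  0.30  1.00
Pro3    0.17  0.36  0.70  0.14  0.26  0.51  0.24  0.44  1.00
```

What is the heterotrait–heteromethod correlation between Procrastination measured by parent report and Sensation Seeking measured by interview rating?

0.33

Different traits and methods: r(Pro1, SS3) = 0.33.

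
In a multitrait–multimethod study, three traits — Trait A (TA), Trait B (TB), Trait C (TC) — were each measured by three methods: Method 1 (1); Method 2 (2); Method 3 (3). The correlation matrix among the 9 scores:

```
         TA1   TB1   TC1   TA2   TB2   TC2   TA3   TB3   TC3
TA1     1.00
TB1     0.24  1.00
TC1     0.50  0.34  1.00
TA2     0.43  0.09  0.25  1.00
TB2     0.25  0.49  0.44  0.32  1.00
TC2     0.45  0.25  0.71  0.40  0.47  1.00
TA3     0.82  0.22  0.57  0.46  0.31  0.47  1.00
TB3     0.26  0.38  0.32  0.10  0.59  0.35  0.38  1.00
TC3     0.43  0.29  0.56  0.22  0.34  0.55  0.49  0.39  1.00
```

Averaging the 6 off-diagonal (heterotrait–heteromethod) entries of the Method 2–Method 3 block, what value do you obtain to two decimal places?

0.30

HTHM values (method 2 × method 3): 0.10, 0.22, 0.31, 0.34, 0.47, 0.35; mean = 1.79/6 = 0.30.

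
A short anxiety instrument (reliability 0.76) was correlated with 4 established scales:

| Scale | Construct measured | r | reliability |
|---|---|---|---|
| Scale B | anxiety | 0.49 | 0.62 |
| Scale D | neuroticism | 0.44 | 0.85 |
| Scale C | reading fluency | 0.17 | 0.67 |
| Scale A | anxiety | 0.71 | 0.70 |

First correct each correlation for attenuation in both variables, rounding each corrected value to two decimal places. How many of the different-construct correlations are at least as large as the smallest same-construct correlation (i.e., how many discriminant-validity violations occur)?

0

Disattenuated r (r / √(r_scale · r_new)):
  Scale B (conv): 0.49 / √(0.62·0.76) = 0.71
  Scale D (disc): 0.44 / √(0.85·0.76) = 0.55
  Scale C (disc): 0.17 / √(0.67·0.76) = 0.24
  Scale A (conv): 0.71 / √(0.70·0.76) = 0.97
Smallest convergent = 0.71. Discriminant values: 0.55, 0.24; count ≥ 0.71 → 0.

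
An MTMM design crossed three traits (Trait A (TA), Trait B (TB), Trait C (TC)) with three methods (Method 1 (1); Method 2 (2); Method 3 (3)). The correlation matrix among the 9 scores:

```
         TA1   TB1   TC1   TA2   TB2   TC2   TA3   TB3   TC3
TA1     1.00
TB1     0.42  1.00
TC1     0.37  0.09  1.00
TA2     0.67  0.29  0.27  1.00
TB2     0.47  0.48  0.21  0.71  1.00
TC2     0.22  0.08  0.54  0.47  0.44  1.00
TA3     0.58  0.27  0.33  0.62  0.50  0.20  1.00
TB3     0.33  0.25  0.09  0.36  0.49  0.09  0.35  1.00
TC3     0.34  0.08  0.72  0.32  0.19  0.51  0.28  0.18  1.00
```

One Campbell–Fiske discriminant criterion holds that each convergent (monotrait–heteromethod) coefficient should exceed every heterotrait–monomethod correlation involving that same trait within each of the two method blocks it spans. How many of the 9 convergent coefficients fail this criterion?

Checking each validity diagonal entry against its comparison values:
TA (methods 1·2): 0.67 vs {0.42, 0.71, 0.37, 0.47} → fail.
TA (methods 1·3): 0.58 vs {0.42, 0.35, 0.37, 0.28} → pass.
TA (methods 2·3): 0.62 vs {0.71, 0.35, 0.47, 0.28} → fail.
TB (methods 1·2): 0.48 vs {0.42, 0.71, 0.09, 0.44} → fail.
TB (methods 1·3): 0.25 vs {0.42, 0.35, 0.09, 0.18} → fail.
TB (methods 2·3): 0.49 vs {0.71, 0.35, 0.44, 0.18} → fail.
TC (methods 1·2): 0.54 vs {0.37, 0.47, 0.09, 0.44} → pass.
TC (methods 1·3): 0.72 vs {0.37, 0.28, 0.09, 0.18} → pass.
TC (methods 2·3): 0.51 vs {0.47, 0.28, 0.44, 0.18} → pass.
5 of 9 fail.

5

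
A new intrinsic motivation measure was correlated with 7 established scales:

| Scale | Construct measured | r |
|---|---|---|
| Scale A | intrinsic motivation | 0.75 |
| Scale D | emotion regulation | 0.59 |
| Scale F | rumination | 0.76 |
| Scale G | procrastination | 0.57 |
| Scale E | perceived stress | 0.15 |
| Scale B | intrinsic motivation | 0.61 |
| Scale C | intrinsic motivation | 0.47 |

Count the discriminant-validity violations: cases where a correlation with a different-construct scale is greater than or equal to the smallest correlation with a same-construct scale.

3

Convergent (same construct = intrinsic motivation): Scale A, Scale B, Scale C.
Smallest convergent = 0.47. Discriminant values: 0.59, 0.76, 0.57, 0.15; count ≥ 0.47 → 3.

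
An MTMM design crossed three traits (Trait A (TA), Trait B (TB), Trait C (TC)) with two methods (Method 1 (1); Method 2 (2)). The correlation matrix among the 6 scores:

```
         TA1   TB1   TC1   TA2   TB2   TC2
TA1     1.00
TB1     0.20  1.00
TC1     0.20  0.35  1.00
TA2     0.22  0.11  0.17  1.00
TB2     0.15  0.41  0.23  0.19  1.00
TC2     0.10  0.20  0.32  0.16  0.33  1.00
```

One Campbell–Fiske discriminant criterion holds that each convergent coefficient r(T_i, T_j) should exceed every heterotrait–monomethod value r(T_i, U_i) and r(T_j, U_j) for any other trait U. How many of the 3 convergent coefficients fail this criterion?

1

Each convergent coefficient versus the relevant comparison correlations:
TA (methods 1·2): 0.22 vs {0.20, 0.19, 0.20, 0.16} → pass.
TB (methods 1·2): 0.41 vs {0.20, 0.19, 0.35, 0.33} → pass.
TC (methods 1·2): 0.32 vs {0.20, 0.16, 0.35, 0.33} → fail.
1 of 3 fail.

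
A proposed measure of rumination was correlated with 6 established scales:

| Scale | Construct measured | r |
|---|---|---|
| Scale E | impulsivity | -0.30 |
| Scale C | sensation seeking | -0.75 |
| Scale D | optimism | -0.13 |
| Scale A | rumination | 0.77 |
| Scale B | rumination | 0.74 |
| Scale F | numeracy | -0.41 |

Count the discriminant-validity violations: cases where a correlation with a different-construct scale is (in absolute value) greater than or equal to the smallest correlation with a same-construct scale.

Convergent (same construct = rumination): Scale A, Scale B.
Smallest convergent = 0.74. Discriminant |r|: 0.30, 0.75, 0.13, 0.41; count ≥ 0.74 → 1.

1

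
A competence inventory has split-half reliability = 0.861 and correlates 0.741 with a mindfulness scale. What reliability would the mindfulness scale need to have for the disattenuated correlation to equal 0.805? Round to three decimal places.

0.984

r_true = r_obs / √(r_xx · r_yy) ⇒ 0.805 = 0.741 / √(0.861 · r_yy).
√(0.861 · r_yy) = 0.741 / 0.805 = 0.9205; 0.861 · r_yy = 0.8473; r_yy = 0.8473 / 0.861 ≈ 0.984.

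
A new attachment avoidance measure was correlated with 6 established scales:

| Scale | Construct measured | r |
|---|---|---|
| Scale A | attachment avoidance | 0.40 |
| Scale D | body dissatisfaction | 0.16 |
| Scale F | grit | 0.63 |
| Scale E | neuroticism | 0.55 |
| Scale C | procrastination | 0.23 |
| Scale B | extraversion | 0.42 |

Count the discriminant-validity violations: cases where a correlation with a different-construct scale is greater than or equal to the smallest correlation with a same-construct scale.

Convergent (same construct = attachment avoidance): Scale A.
Smallest convergent = 0.40. Discriminant values: 0.16, 0.63, 0.55, 0.23, 0.42; count ≥ 0.40 → 3.

3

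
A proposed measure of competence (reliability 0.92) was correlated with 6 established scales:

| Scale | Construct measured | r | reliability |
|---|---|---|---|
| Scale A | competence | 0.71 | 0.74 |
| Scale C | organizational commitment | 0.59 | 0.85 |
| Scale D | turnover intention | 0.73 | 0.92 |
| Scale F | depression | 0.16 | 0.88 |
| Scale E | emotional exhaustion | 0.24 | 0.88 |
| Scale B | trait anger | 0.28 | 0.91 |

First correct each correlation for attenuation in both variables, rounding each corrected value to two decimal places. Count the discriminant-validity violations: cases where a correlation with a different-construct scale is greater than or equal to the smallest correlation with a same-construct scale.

Disattenuated r (r / √(r_scale · r_new)):
  Scale A (conv): 0.71 / √(0.74·0.92) = 0.86
  Scale C (disc): 0.59 / √(0.85·0.92) = 0.67
  Scale D (disc): 0.73 / √(0.92·0.92) = 0.79
  Scale F (disc): 0.16 / √(0.88·0.92) = 0.18
  Scale E (disc): 0.24 / √(0.88·0.92) = 0.27
  Scale B (disc): 0.28 / √(0.91·0.92) = 0.31
Smallest convergent = 0.86. Discriminant values: 0.67, 0.79, 0.18, 0.27, 0.31; count ≥ 0.86 → 0.

0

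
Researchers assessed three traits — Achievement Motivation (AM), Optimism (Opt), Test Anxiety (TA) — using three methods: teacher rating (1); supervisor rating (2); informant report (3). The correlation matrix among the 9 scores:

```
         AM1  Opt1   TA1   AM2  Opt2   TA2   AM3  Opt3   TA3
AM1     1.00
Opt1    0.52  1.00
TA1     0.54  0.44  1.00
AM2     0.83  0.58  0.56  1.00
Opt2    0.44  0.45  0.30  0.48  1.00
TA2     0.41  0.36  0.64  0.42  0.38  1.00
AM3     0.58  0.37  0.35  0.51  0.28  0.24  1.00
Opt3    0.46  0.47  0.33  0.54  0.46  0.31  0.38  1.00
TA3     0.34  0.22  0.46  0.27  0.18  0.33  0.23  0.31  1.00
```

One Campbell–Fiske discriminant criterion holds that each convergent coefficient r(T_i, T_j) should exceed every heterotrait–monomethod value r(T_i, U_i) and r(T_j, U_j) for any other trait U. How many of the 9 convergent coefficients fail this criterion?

Each convergent coefficient versus the relevant comparison correlations:
AM (methods 1·2): 0.83 vs {0.52, 0.48, 0.54, 0.42} → pass.
AM (methods 1·3): 0.58 vs {0.52, 0.38, 0.54, 0.23} → pass.
AM (methods 2·3): 0.51 vs {0.48, 0.38, 0.42, 0.23} → pass.
Opt (methods 1·2): 0.45 vs {0.52, 0.48, 0.44, 0.38} → fail.
Opt (methods 1·3): 0.47 vs {0.52, 0.38, 0.44, 0.31} → fail.
Opt (methods 2·3): 0.46 vs {0.48, 0.38, 0.38, 0.31} → fail.
TA (methods 1·2): 0.64 vs {0.54, 0.42, 0.44, 0.38} → pass.
TA (methods 1·3): 0.46 vs {0.54, 0.23, 0.44, 0.31} → fail.
TA (methods 2·3): 0.33 vs {0.42, 0.23, 0.38, 0.31} → fail.
5 of 9 fail.

5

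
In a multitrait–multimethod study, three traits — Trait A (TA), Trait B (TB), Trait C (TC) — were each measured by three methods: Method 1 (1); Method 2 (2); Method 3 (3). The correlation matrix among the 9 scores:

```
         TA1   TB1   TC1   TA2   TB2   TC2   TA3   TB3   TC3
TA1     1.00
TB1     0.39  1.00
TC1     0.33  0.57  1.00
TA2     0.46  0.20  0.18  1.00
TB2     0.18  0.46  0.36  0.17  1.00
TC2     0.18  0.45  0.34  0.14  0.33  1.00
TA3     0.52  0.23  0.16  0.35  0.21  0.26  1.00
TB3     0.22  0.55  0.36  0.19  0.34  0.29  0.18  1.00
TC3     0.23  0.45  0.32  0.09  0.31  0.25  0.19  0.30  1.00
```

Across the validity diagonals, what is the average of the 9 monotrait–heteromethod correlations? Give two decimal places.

0.40

Convergent values: 0.46, 0.52, 0.35, 0.46, 0.55, 0.34, 0.34, 0.32, 0.25; mean = 3.59/9 = 0.40.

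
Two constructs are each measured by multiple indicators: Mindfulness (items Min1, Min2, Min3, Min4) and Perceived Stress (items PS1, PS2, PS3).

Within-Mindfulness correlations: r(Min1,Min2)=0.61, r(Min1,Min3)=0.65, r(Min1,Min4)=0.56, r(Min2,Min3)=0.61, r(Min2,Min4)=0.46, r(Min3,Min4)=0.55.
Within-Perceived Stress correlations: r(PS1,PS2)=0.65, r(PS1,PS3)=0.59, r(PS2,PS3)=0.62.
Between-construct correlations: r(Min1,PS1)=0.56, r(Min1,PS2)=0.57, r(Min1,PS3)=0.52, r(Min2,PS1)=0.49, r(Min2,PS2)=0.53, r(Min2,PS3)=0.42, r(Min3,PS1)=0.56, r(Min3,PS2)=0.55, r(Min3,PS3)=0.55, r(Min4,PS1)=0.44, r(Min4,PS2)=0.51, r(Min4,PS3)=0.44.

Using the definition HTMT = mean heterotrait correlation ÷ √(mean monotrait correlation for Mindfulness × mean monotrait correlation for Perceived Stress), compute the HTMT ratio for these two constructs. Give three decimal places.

0.858

Mean between = 6.14/12 = 0.5117.
Mean within-Min = 3.44/6 = 0.5733; mean within-PS = 1.86/3 = 0.6200.
Geometric mean = √(0.5733 × 0.6200) = 0.5962.
HTMT = 0.5117 / 0.5962 = 0.858.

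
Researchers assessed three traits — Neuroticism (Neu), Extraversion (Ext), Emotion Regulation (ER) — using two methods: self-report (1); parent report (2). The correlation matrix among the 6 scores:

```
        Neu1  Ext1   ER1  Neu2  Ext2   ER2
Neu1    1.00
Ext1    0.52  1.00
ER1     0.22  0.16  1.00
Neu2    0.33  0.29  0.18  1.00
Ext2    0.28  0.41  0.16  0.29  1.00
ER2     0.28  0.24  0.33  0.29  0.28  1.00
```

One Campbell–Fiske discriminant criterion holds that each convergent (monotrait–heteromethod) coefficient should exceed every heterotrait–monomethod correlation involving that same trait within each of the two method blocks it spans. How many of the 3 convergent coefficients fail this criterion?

Each convergent coefficient versus the relevant comparison correlations:
Neu (methods 1·2): 0.33 vs {0.52, 0.29, 0.22, 0.29} → fail.
Ext (methods 1·2): 0.41 vs {0.52, 0.29, 0.16, 0.28} → fail.
ER (methods 1·2): 0.33 vs {0.22, 0.29, 0.16, 0.28} → pass.
2 of 3 fail.

2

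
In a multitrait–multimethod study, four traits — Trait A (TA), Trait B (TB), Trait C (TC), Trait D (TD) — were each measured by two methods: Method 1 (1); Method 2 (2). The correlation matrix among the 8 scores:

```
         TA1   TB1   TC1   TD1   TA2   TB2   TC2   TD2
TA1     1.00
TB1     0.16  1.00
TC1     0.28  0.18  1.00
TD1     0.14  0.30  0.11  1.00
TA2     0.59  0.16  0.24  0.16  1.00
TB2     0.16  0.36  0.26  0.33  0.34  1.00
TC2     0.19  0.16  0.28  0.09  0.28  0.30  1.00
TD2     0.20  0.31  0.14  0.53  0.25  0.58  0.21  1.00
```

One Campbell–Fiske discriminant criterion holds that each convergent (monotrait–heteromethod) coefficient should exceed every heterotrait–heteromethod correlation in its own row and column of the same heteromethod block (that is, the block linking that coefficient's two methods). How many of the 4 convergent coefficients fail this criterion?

Each convergent coefficient versus the relevant comparison correlations:
TA (methods 1·2): 0.59 vs {0.16, 0.16, 0.19, 0.24, 0.20, 0.16} → pass.
TB (methods 1·2): 0.36 vs {0.16, 0.16, 0.16, 0.26, 0.31, 0.33} → pass.
TC (methods 1·2): 0.28 vs {0.24, 0.19, 0.26, 0.16, 0.14, 0.09} → pass.
TD (methods 1·2): 0.53 vs {0.16, 0.20, 0.33, 0.31, 0.09, 0.14} → pass.
0 of 4 fail.

0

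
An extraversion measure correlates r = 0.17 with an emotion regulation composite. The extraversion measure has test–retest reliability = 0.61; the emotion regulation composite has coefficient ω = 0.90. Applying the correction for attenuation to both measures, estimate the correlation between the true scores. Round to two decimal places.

r_true = r_obs / √(r_xx · r_yy) = 0.17 / √(0.61 × 0.90) = 0.17 / √0.5490 = 0.17 / 0.7409 ≈ 0.23.

0.23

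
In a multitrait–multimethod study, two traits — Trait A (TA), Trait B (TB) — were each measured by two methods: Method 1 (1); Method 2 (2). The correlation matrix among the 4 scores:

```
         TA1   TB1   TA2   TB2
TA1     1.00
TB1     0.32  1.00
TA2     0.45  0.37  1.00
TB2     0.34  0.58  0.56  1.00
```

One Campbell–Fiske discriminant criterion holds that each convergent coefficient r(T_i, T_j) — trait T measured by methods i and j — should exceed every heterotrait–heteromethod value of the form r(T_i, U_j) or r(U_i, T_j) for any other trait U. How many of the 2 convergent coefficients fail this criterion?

0

Each convergent coefficient versus the relevant comparison correlations:
TA (methods 1·2): 0.45 vs {0.34, 0.37} → pass.
TB (methods 1·2): 0.58 vs {0.37, 0.34} → pass.
0 of 2 fail.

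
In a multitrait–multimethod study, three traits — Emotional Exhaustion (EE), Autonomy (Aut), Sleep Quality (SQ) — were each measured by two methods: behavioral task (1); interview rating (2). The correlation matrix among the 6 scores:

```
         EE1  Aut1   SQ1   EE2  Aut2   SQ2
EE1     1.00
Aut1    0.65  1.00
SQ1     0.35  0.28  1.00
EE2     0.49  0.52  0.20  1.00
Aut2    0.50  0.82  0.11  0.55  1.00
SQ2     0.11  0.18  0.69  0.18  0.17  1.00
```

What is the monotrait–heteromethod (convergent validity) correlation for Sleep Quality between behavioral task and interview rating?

Same trait (SQ), different methods: r(SQ1, SQ2) = 0.69.

0.69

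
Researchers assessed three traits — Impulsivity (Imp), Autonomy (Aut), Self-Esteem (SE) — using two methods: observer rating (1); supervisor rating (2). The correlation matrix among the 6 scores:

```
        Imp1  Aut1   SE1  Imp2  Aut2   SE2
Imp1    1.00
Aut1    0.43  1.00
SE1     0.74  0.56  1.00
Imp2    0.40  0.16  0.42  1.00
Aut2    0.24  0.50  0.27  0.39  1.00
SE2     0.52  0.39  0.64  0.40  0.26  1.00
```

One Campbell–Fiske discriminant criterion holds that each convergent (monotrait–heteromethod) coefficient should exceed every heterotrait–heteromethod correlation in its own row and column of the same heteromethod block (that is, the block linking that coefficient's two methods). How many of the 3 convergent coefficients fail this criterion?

Checking each validity diagonal entry against its comparison values:
Imp (methods 1·2): 0.40 vs {0.24, 0.16, 0.52, 0.42} → fail.
Aut (methods 1·2): 0.50 vs {0.16, 0.24, 0.39, 0.27} → pass.
SE (methods 1·2): 0.64 vs {0.42, 0.52, 0.27, 0.39} → pass.
1 of 3 fail.

1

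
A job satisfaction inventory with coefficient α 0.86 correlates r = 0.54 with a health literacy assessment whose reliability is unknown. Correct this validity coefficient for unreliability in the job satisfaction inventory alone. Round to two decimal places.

0.58

Single correction: r_c = r_obs / √r_xx = 0.54 / √0.86 = 0.54 / 0.9274 ≈ 0.58.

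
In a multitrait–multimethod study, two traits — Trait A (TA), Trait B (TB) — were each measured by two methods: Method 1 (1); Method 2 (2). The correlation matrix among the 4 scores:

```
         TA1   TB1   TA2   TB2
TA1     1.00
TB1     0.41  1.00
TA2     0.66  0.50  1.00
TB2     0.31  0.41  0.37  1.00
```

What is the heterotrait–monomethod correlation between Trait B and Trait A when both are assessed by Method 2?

0.37

Different traits, same method: r(TB2, TA2) = 0.37.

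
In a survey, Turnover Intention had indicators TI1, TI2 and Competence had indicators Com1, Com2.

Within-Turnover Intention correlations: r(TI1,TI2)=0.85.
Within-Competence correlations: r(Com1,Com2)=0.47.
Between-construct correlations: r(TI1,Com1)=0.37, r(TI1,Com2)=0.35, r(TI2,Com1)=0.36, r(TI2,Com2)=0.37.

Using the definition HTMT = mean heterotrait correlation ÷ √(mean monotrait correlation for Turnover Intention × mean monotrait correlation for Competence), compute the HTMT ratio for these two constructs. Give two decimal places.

Between-construct mean = 1.45/4 = 0.3625.
Mean within-TI = 0.85/1 = 0.8500; mean within-Com = 0.47/1 = 0.4700.
Geometric mean = √(0.8500 × 0.4700) = 0.6321.
HTMT = 0.3625 / 0.6321 = 0.57.

0.57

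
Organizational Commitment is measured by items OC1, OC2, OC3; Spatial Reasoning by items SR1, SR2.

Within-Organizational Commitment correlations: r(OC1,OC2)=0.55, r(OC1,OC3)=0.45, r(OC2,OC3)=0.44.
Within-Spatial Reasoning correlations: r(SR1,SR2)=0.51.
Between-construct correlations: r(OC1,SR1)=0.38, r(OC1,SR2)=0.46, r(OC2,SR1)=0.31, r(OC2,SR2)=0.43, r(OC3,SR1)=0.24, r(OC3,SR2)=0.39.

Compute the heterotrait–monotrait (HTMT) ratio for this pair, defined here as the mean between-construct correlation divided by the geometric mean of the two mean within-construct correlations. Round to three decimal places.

0.744

Mean heterotrait r = 2.21/6 = 0.3683.
Mean within-OC = 1.44/3 = 0.4800; mean within-SR = 0.51/1 = 0.5100.
Geometric mean = √(0.4800 × 0.5100) = 0.4948.
HTMT = 0.3683 / 0.4948 = 0.744.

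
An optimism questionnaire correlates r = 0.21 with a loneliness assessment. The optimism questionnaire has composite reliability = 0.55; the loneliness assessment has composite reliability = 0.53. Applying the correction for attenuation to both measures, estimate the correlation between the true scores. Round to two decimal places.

0.39

r_true = r_obs / √(r_xx · r_yy) = 0.21 / √(0.55 × 0.53) = 0.21 / √0.2915 = 0.21 / 0.5399 ≈ 0.39.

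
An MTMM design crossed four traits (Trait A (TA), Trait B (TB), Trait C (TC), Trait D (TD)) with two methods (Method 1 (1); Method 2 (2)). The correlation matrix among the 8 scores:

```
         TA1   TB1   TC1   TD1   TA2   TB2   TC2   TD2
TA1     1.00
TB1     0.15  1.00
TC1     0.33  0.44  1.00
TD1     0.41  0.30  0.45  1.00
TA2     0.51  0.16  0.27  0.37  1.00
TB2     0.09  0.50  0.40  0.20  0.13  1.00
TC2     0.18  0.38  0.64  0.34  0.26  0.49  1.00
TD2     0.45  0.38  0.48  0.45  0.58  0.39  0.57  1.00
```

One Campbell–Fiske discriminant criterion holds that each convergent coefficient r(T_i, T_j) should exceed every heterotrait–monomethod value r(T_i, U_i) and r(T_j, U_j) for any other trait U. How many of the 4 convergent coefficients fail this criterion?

Checking each validity diagonal entry against its comparison values:
TA (methods 1·2): 0.51 vs {0.15, 0.13, 0.33, 0.26, 0.41, 0.58} → fail.
TB (methods 1·2): 0.50 vs {0.15, 0.13, 0.44, 0.49, 0.30, 0.39} → pass.
TC (methods 1·2): 0.64 vs {0.33, 0.26, 0.44, 0.49, 0.45, 0.57} → pass.
TD (methods 1·2): 0.45 vs {0.41, 0.58, 0.30, 0.39, 0.45, 0.57} → fail.
2 of 4 fail.

2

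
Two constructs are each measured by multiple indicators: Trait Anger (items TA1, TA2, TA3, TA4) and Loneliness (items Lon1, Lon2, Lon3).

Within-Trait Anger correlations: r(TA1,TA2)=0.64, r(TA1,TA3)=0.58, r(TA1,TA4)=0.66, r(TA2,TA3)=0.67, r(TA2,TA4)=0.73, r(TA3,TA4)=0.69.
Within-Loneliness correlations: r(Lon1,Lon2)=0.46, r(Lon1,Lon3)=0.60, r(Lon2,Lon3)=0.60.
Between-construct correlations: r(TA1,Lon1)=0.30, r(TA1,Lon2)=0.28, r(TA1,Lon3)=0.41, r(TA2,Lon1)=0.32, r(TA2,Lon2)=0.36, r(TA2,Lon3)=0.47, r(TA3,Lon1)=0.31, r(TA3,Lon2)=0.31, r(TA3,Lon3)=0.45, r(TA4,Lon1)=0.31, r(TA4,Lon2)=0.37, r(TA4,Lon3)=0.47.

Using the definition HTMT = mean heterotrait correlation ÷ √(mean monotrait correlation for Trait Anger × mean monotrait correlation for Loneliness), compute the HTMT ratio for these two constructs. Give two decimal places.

Mean between = 4.36/12 = 0.3633.
Mean within-TA = 3.97/6 = 0.6617; mean within-Lon = 1.66/3 = 0.5533.
Geometric mean = √(0.6617 × 0.5533) = 0.6051.
HTMT = 0.3633 / 0.6051 = 0.60.

0.60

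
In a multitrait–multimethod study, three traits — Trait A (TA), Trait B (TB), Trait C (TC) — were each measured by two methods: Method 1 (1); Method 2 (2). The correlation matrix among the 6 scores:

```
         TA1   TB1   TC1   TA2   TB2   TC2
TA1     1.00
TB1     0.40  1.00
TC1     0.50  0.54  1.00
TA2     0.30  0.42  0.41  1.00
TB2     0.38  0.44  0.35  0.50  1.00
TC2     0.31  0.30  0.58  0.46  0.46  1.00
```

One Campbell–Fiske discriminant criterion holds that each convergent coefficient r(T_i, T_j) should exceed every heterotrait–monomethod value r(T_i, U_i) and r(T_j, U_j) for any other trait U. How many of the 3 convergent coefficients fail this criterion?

Checking each validity diagonal entry against its comparison values:
TA (methods 1·2): 0.30 vs {0.40, 0.50, 0.50, 0.46} → fail.
TB (methods 1·2): 0.44 vs {0.40, 0.50, 0.54, 0.46} → fail.
TC (methods 1·2): 0.58 vs {0.50, 0.46, 0.54, 0.46} → pass.
2 of 3 fail.

2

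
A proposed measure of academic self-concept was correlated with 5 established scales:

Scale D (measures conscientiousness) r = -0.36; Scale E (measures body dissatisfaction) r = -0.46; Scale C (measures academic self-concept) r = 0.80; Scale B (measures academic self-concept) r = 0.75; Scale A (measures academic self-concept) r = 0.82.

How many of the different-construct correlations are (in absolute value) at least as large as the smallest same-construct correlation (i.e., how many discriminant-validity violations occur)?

0

Convergent (same construct = academic self-concept): Scale C, Scale B, Scale A.
Smallest convergent = 0.75. Discriminant |r|: 0.36, 0.46; count ≥ 0.75 → 0.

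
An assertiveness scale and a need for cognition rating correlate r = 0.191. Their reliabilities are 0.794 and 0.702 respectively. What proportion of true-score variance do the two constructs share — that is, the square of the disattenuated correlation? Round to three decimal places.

Disattenuated r = 0.191 / √(0.794 × 0.702) = 0.191 / 0.7466 = 0.2558.
Shared true-score variance = 0.2558² = 0.0654 ≈ 0.065.

0.065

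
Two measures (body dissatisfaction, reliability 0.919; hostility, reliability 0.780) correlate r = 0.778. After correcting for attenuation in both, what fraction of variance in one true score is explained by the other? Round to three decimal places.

0.844

Disattenuated r = 0.778 / √(0.919 × 0.780) = 0.778 / 0.8467 = 0.9189.
Shared true-score variance = 0.9189² = 0.8444 ≈ 0.844.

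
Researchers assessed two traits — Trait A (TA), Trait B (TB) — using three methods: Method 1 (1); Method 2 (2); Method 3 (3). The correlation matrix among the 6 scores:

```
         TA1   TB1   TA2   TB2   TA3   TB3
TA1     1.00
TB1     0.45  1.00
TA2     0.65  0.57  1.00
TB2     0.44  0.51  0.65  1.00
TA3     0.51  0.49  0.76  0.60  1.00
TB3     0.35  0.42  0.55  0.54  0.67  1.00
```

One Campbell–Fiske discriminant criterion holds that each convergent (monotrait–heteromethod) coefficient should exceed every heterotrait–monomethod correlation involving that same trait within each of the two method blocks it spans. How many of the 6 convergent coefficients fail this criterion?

Each convergent coefficient versus the relevant comparison correlations:
TA (methods 1·2): 0.65 vs {0.45, 0.65} → fail.
TA (methods 1·3): 0.51 vs {0.45, 0.67} → fail.
TA (methods 2·3): 0.76 vs {0.65, 0.67} → pass.
TB (methods 1·2): 0.51 vs {0.45, 0.65} → fail.
TB (methods 1·3): 0.42 vs {0.45, 0.67} → fail.
TB (methods 2·3): 0.54 vs {0.65, 0.67} → fail.
5 of 6 fail.

5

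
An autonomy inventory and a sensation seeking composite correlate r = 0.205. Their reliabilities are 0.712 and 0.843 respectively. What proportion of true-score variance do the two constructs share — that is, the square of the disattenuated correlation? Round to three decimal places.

Disattenuated r = 0.205 / √(0.712 × 0.843) = 0.205 / 0.7747 = 0.2646.
Shared true-score variance = 0.2646² = 0.0700 ≈ 0.070.

0.070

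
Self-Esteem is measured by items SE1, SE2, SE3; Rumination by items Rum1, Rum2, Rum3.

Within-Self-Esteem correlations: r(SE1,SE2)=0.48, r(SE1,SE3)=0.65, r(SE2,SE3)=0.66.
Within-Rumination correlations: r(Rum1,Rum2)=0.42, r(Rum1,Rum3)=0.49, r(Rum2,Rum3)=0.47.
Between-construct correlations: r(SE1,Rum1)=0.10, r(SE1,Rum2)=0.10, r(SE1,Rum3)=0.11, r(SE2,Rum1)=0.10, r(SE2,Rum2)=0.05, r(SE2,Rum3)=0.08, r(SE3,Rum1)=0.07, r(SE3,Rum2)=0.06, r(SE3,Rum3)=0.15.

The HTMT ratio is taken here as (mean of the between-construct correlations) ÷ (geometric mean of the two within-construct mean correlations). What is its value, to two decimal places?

0.17

Mean between = 0.82/9 = 0.0911.
Mean within-SE = 1.79/3 = 0.5967; mean within-Rum = 1.38/3 = 0.4600.
Geometric mean = √(0.5967 × 0.4600) = 0.5239.
HTMT = 0.0911 / 0.5239 = 0.17.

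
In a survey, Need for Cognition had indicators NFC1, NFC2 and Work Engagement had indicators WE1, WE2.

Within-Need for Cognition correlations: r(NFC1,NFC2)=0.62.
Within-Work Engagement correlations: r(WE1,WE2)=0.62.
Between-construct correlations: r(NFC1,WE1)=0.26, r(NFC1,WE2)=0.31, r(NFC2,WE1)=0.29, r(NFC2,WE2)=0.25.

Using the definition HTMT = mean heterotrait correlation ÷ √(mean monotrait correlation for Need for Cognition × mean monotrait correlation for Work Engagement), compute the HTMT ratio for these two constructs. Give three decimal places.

0.448

Mean heterotrait r = 1.11/4 = 0.2775.
Mean within-NFC = 0.62/1 = 0.6200; mean within-WE = 0.62/1 = 0.6200.
Geometric mean = √(0.6200 × 0.6200) = 0.6200.
HTMT = 0.2775 / 0.6200 = 0.448.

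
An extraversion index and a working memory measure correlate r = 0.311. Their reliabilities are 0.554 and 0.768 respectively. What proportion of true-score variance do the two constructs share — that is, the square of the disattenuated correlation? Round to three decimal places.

0.227

Disattenuated r = 0.311 / √(0.554 × 0.768) = 0.311 / 0.6523 = 0.4768.
Shared true-score variance = 0.4768² = 0.2273 ≈ 0.227.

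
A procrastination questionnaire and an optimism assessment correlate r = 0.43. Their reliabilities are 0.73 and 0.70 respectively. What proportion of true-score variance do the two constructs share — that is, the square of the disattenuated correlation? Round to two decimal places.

Disattenuated r = 0.43 / √(0.73 × 0.70) = 0.43 / 0.7148 = 0.6016.
Shared true-score variance = 0.6016² = 0.3619 ≈ 0.36.

0.36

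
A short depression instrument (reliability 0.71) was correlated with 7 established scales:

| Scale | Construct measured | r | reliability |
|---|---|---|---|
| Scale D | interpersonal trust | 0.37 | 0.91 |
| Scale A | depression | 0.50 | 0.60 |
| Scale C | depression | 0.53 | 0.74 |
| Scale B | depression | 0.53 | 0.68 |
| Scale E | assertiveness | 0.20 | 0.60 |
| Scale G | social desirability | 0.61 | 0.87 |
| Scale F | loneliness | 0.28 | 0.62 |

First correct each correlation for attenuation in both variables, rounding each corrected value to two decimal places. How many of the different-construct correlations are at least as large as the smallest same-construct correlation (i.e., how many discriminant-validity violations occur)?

1

Disattenuated r (r / √(r_scale · r_new)):
  Scale D (disc): 0.37 / √(0.91·0.71) = 0.46
  Scale A (conv): 0.50 / √(0.60·0.71) = 0.77
  Scale C (conv): 0.53 / √(0.74·0.71) = 0.73
  Scale B (conv): 0.53 / √(0.68·0.71) = 0.76
  Scale E (disc): 0.20 / √(0.60·0.71) = 0.31
  Scale G (disc): 0.61 / √(0.87·0.71) = 0.78
  Scale F (disc): 0.28 / √(0.62·0.71) = 0.42
Smallest convergent = 0.73. Discriminant values: 0.46, 0.31, 0.78, 0.42; count ≥ 0.73 → 1.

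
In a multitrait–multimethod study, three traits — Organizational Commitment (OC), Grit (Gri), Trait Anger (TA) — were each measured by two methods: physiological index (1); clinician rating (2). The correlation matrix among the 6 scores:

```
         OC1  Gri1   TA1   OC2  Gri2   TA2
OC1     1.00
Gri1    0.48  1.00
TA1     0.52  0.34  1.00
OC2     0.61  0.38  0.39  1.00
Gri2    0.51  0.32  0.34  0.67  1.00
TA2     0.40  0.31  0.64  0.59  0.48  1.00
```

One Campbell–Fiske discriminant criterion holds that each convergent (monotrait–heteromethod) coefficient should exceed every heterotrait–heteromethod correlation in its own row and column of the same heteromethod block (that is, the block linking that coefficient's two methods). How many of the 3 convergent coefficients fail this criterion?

Checking each validity diagonal entry against its comparison values:
OC (methods 1·2): 0.61 vs {0.51, 0.38, 0.40, 0.39} → pass.
Gri (methods 1·2): 0.32 vs {0.38, 0.51, 0.31, 0.34} → fail.
TA (methods 1·2): 0.64 vs {0.39, 0.40, 0.34, 0.31} → pass.
1 of 3 fail.

1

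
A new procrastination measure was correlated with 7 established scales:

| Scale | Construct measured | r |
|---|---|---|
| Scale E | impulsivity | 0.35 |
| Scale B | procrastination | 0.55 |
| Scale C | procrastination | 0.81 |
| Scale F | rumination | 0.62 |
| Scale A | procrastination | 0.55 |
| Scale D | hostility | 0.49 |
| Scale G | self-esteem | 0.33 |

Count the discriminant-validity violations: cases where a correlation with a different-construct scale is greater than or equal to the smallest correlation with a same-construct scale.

1

Convergent (same construct = procrastination): Scale B, Scale C, Scale A.
Smallest convergent = 0.55. Discriminant values: 0.35, 0.62, 0.49, 0.33; count ≥ 0.55 → 1.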